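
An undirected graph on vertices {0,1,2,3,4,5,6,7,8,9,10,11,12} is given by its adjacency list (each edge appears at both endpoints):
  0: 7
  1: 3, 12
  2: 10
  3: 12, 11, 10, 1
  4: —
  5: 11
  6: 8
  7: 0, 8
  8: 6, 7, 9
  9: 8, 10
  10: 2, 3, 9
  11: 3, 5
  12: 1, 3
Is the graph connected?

Component: {4}
Component: {0, 1, 2, 3, 5, 6, 7, 8, 9, 10, 11, 12}
No edge joins these 2 groups, so the graph is disconnected.

No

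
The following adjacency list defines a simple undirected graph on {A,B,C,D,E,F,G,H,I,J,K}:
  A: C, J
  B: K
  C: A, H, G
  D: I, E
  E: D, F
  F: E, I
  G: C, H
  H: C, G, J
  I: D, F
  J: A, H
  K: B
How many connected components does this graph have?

3

Component: {B, K}
Component: {D, E, F, I}
Component: {A, C, G, H, J}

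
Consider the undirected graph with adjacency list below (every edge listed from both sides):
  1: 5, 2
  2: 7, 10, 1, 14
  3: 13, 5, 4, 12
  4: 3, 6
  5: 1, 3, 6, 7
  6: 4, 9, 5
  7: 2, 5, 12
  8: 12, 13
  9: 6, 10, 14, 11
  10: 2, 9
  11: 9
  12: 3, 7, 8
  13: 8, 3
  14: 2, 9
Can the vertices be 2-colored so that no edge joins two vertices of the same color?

Yes

A valid 2-coloring puts {2, 4, 5, 9, 12, 13} on one side and {1, 3, 6, 7, 8, 10, 11, 14} on the other; every edge crosses between the two sides.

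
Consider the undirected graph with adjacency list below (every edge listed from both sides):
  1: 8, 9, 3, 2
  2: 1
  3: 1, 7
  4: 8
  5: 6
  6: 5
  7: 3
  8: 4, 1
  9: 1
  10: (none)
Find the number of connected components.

Component: {10}
Component: {5, 6}
Component: {1, 2, 3, 4, 7, 8, 9}

3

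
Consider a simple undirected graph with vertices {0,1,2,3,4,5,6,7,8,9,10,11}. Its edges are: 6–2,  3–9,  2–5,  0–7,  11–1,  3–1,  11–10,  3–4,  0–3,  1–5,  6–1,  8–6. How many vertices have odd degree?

Degrees: 0:2, 1:4, 2:2, 3:4, 4:1, 5:2, 6:3, 7:1, 8:1, 9:1, 10:1, 11:2
Odd-degree vertices: 4, 6, 7, 8, 9, 10.

6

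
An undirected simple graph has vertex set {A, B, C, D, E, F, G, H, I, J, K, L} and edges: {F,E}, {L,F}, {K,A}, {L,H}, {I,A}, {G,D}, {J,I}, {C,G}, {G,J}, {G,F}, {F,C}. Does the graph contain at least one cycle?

Yes

The graph has 12 vertices, 11 edges, and 2 connected components.
Since 11 > 12 - 2, a cycle must exist; for instance G-F-C-G.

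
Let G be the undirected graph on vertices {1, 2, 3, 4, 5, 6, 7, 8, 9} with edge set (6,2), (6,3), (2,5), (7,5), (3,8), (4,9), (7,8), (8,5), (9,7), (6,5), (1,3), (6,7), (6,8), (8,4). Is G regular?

No

Degrees: 1:1, 2:2, 3:3, 4:2, 5:4, 6:5, 7:4, 8:5, 9:2
Degrees are not all equal (e.g. deg(1)=1 but deg(6)=5); not regular.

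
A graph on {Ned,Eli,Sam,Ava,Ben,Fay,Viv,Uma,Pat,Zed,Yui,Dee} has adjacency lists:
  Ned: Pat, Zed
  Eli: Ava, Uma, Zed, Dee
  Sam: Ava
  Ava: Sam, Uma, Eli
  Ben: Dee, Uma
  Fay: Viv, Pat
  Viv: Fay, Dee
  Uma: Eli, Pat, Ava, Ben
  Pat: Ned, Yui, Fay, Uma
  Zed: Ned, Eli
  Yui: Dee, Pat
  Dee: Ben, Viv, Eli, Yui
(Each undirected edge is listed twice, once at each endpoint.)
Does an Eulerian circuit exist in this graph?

Degrees: Ned:2, Eli:4, Sam:1, Ava:3, Ben:2, Fay:2, Viv:2, Uma:4, Pat:4, Zed:2, Yui:2, Dee:4
Vertices with odd degree: Sam, Ava. An Eulerian circuit requires all degrees even.

No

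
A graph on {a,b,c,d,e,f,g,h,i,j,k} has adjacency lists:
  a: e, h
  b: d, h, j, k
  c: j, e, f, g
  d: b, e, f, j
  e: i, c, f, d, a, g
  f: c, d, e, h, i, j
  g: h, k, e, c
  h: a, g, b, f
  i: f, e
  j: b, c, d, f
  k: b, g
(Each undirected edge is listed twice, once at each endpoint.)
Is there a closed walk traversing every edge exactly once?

Degrees: a:2, b:4, c:4, d:4, e:6, f:6, g:4, h:4, i:2, j:4, k:2
Every vertex has even degree and the edges form a single connected piece, so an Eulerian circuit exists.

Yes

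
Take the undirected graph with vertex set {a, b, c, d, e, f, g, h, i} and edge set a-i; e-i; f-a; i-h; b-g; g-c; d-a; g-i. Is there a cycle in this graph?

The graph has 9 vertices, 8 edges, and 1 connected component.
Since 8 = 9 - 1, the graph is a forest and contains no cycle.

No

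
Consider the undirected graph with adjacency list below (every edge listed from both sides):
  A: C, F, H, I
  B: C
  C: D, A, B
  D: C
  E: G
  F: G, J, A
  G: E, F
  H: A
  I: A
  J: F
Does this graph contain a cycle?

No

|V| = 10, |E| = 9, number of components = 1.
A forest on 10 vertices with 1 component has exactly 9 edges, which matches — so no cycle.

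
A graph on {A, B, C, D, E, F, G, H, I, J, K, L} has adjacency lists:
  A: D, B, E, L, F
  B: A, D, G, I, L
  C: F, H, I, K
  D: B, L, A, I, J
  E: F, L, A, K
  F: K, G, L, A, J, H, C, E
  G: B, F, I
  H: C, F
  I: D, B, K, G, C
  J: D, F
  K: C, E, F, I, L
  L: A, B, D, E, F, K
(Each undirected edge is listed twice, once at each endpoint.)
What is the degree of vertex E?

4

Neighbors of E: A, F, K, L.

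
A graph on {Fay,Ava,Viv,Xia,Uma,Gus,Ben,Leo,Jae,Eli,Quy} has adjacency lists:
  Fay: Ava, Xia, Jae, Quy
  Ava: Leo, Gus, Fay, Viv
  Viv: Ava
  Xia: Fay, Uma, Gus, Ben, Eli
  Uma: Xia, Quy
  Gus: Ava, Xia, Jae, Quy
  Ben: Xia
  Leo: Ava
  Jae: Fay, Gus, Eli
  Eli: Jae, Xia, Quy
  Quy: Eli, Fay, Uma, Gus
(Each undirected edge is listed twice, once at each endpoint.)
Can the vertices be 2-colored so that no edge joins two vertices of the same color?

Yes

Partition the vertices as {Ava, Xia, Jae, Quy} vs {Fay, Viv, Uma, Gus, Ben, Leo, Eli}. Each listed edge has one endpoint in each part, so the graph is bipartite.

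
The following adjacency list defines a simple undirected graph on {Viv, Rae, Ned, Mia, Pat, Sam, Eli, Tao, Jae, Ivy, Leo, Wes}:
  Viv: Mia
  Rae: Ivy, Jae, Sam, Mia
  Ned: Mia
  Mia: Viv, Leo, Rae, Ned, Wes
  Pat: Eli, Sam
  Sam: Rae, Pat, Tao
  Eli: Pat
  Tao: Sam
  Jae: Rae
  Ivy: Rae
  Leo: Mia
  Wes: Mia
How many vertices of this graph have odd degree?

10

Degrees: Viv:1, Rae:4, Ned:1, Mia:5, Pat:2, Sam:3, Eli:1, Tao:1, Jae:1, Ivy:1, Leo:1, Wes:1
Odd-degree vertices: Viv, Ned, Mia, Sam, Eli, Tao, Jae, Ivy, Leo, Wes.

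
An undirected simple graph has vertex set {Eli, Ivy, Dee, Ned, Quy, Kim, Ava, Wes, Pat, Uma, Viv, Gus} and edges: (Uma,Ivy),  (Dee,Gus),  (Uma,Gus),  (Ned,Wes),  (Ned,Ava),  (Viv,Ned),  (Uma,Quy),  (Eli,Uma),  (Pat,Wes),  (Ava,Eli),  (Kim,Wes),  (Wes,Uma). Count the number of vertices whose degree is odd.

8

Degrees: Eli:2, Ivy:1, Dee:1, Ned:3, Quy:1, Kim:1, Ava:2, Wes:4, Pat:1, Uma:5, Viv:1, Gus:2
Odd-degree vertices: Ivy, Dee, Ned, Quy, Kim, Pat, Uma, Viv.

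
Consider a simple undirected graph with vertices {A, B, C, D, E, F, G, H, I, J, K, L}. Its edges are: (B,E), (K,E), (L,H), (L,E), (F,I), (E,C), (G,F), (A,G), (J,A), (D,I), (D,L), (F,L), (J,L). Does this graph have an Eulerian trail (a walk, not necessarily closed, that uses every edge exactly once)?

No

Degrees: A:2, B:1, C:1, D:2, E:4, F:3, G:2, H:1, I:2, J:2, K:1, L:5
Odd-degree vertices: B, C, F, H, K, L (6 total).
With 6 odd-degree vertices (more than two), no single trail can use every edge.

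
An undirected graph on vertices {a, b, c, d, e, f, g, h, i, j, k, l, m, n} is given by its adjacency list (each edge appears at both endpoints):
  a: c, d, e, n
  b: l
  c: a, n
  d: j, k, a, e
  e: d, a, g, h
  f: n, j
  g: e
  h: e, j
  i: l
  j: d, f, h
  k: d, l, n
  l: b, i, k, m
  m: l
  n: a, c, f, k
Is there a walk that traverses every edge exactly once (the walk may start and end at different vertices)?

No

Degrees: a:4, b:1, c:2, d:4, e:4, f:2, g:1, h:2, i:1, j:3, k:3, l:4, m:1, n:4
Odd-degree vertices: b, g, i, j, k, m (6 total).
With 6 odd-degree vertices (more than two), no single trail can use every edge.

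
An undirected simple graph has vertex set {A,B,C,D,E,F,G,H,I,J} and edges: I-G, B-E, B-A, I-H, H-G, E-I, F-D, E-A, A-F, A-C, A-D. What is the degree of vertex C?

Neighbors of C: A.

1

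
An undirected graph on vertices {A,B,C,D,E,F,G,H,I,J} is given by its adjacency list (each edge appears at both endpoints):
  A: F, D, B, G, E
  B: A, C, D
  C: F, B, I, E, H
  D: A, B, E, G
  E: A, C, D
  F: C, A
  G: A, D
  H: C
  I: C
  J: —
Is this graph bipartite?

No

The cycle B-D-A-B has length 3, which is odd, so the graph is not bipartite.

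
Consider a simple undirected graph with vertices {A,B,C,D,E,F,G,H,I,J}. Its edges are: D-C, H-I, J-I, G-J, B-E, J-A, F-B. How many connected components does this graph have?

3

Component: {C, D}
Component: {B, E, F}
Component: {A, G, H, I, J}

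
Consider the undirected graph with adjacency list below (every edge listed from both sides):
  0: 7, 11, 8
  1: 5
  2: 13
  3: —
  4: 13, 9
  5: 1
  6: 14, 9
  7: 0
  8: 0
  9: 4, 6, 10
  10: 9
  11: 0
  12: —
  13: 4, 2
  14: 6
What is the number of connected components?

Component: {3}
Component: {12}
Component: {1, 5}
Component: {0, 7, 8, 11}
Component: {2, 4, 6, 9, 10, 13, 14}

5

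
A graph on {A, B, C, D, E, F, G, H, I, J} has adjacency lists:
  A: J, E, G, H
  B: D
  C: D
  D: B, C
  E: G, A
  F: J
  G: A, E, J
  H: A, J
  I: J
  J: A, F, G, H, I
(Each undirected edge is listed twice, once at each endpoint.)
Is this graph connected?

No

Component: {B, C, D}
Component: {A, E, F, G, H, I, J}
There are 2 separate components, so the graph is not connected.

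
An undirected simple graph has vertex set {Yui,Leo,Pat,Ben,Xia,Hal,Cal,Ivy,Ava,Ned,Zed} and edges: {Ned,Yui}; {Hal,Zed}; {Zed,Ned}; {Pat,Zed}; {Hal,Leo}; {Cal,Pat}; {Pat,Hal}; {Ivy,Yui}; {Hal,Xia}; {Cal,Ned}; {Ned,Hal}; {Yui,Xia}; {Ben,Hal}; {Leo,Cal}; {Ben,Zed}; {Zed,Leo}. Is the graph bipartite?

No

Ned-Hal-Zed-Ned is an odd cycle (length 3), and a bipartite graph can contain only even cycles.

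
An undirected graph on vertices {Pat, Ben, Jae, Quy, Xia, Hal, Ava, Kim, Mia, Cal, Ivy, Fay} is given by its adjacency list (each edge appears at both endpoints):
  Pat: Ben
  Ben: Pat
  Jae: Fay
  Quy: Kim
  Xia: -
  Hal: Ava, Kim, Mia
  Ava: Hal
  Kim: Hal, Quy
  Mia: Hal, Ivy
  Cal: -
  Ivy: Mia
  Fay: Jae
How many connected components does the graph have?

5

Component: {Xia}
Component: {Cal}
Component: {Pat, Ben}
Component: {Jae, Fay}
Component: {Quy, Hal, Ava, Kim, Mia, Ivy}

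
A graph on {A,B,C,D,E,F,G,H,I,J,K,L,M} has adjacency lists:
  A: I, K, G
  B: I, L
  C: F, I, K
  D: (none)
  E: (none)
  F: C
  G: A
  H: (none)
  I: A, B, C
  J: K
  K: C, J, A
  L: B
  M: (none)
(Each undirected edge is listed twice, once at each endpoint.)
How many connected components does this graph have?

Component: {D}
Component: {E}
Component: {H}
Component: {M}
Component: {A, B, C, F, G, I, J, K, L}

5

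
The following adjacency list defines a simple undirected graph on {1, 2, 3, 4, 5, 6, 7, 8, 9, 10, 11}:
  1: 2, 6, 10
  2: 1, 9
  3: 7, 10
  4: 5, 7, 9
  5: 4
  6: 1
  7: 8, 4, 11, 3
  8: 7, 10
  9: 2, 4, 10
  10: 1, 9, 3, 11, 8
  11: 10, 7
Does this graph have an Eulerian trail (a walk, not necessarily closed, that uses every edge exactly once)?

No

Degrees: 1:3, 2:2, 3:2, 4:3, 5:1, 6:1, 7:4, 8:2, 9:3, 10:5, 11:2
Odd-degree vertices: 1, 4, 5, 6, 9, 10 (6 total).
With 6 odd-degree vertices (more than two), no single trail can use every edge.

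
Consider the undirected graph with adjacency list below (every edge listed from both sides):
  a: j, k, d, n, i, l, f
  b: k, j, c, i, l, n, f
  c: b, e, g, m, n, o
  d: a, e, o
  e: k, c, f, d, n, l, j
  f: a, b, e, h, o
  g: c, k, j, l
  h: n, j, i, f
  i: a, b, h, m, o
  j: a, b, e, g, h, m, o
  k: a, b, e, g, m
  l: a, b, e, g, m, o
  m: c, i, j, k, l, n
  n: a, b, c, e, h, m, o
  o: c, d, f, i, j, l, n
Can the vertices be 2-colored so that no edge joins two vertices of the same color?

c-n-o-c is an odd cycle (length 3), and a bipartite graph can contain only even cycles.

No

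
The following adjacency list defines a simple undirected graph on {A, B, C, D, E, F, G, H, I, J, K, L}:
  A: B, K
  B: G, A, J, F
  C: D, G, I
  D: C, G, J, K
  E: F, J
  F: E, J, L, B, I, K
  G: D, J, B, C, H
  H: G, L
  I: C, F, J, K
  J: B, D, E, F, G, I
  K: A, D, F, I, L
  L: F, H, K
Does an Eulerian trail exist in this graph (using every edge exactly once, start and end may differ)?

No

Degrees: A:2, B:4, C:3, D:4, E:2, F:6, G:5, H:2, I:4, J:6, K:5, L:3
Odd-degree vertices: C, G, K, L (4 total).
With 4 odd-degree vertices (more than two), no single trail can use every edge.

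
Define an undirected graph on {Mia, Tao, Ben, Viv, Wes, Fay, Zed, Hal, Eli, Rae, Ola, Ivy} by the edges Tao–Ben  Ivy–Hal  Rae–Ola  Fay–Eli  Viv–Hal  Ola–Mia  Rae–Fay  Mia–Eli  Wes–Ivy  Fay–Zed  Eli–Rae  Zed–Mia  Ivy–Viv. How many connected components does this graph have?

Component: {Tao, Ben}
Component: {Viv, Wes, Hal, Ivy}
Component: {Mia, Fay, Zed, Eli, Rae, Ola}

3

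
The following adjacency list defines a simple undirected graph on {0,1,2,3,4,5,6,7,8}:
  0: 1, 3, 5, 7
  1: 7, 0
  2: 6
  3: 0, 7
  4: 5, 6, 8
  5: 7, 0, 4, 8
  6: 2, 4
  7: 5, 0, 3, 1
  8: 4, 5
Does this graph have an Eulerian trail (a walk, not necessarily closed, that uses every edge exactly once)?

Yes

Degrees: 0:4, 1:2, 2:1, 3:2, 4:3, 5:4, 6:2, 7:4, 8:2
Odd-degree vertices: 2, 4 (2 total).
With 2 odd-degree vertices and all edges in one connected piece, an Eulerian trail exists (from 2 to 4).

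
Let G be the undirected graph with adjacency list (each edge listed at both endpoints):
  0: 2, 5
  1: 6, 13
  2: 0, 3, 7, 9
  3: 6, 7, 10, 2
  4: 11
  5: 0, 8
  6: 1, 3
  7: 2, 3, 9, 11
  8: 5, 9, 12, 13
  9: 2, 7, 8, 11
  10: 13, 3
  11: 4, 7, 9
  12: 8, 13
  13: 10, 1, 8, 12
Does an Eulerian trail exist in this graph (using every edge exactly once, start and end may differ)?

Degrees: 0:2, 1:2, 2:4, 3:4, 4:1, 5:2, 6:2, 7:4, 8:4, 9:4, 10:2, 11:3, 12:2, 13:4
Odd-degree vertices: 4, 11 (2 total).
With 2 odd-degree vertices and all edges in one connected piece, an Eulerian trail exists (from 4 to 11).

Yes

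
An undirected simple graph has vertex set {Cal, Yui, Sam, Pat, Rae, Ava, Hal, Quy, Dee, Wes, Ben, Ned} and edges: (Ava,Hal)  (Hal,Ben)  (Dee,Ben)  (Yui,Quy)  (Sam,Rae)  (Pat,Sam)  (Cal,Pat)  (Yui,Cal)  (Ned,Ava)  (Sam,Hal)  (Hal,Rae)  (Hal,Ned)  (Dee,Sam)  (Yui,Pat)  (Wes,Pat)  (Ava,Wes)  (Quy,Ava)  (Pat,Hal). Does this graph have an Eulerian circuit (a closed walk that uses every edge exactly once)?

No

Degrees: Cal:2, Yui:3, Sam:4, Pat:5, Rae:2, Ava:4, Hal:6, Quy:2, Dee:2, Wes:2, Ben:2, Ned:2
Vertices with odd degree: Yui, Pat. An Eulerian circuit requires all degrees even.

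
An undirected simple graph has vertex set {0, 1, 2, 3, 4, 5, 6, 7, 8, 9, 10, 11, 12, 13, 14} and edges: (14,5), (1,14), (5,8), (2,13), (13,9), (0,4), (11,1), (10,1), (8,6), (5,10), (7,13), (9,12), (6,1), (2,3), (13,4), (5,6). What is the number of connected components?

2

Component: {1, 5, 6, 8, 10, 11, 14}
Component: {0, 2, 3, 4, 7, 9, 12, 13}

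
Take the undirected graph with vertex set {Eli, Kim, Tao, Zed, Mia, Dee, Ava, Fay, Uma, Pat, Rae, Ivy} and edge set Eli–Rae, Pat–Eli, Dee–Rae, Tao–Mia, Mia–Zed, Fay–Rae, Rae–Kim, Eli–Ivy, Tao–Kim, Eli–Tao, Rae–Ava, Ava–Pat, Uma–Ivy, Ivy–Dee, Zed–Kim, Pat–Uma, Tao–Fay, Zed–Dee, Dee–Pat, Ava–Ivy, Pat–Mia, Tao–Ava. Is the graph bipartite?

Partition the vertices as {Tao, Zed, Pat, Rae, Ivy} vs {Eli, Kim, Mia, Dee, Ava, Fay, Uma}. Each listed edge has one endpoint in each part, so the graph is bipartite.

Yes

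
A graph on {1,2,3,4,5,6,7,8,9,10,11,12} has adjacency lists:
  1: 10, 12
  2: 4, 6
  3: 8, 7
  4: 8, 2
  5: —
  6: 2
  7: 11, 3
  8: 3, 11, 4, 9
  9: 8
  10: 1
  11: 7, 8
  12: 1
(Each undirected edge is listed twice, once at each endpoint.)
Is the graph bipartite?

Color {3, 4, 5, 6, 9, 10, 11, 12} black and {1, 2, 7, 8} white. No edge joins two same-colored vertices, so the graph is bipartite.

Yes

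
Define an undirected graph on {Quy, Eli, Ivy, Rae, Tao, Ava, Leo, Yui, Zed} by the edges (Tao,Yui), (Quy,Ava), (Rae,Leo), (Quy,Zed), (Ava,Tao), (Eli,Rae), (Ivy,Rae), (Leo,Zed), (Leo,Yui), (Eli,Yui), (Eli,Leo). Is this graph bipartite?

Leo-Eli-Yui-Leo is an odd cycle (length 3), and a bipartite graph can contain only even cycles.

No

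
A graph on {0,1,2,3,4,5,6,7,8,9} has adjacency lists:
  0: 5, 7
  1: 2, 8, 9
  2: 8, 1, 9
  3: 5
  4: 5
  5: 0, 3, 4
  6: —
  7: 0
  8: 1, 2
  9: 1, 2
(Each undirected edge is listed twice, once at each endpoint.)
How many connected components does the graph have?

Component: {6}
Component: {1, 2, 8, 9}
Component: {0, 3, 4, 5, 7}

3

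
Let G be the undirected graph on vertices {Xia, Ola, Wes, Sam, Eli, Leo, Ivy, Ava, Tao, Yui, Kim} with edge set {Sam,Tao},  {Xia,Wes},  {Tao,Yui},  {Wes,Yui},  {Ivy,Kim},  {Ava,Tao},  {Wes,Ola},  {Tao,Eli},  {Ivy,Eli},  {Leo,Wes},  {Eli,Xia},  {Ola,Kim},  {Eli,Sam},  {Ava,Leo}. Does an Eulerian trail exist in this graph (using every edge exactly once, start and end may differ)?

Degrees: Xia:2, Ola:2, Wes:4, Sam:2, Eli:4, Leo:2, Ivy:2, Ava:2, Tao:4, Yui:2, Kim:2
Odd-degree vertices: none (0 total).
With 0 odd-degree vertices and all edges in one connected piece, an Eulerian trail exists.

Yes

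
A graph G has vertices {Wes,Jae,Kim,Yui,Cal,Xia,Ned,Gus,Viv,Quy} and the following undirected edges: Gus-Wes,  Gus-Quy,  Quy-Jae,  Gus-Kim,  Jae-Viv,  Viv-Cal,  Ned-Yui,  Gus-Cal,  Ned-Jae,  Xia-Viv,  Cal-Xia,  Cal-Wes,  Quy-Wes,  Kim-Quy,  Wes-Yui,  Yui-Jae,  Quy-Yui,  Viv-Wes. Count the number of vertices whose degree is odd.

2

Degrees: Wes:5, Jae:4, Kim:2, Yui:4, Cal:4, Xia:2, Ned:2, Gus:4, Viv:4, Quy:5
Odd-degree vertices: Wes, Quy.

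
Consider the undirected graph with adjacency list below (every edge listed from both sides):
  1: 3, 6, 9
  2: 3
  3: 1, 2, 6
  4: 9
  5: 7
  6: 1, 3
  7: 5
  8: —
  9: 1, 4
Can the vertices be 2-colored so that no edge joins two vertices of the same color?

No

The cycle 3-6-1-3 has length 3, which is odd, so the graph is not bipartite.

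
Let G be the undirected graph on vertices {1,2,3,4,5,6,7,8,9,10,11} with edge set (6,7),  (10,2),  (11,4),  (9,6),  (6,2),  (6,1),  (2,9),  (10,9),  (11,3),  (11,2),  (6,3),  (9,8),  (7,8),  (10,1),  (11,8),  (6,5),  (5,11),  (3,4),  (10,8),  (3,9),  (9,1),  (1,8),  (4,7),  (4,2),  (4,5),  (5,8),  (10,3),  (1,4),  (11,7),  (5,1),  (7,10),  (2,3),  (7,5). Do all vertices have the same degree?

Degrees: 1:6, 2:6, 3:6, 4:6, 5:6, 6:6, 7:6, 8:6, 9:6, 10:6, 11:6
Every vertex has degree 6, so the graph is 6-regular.

Yes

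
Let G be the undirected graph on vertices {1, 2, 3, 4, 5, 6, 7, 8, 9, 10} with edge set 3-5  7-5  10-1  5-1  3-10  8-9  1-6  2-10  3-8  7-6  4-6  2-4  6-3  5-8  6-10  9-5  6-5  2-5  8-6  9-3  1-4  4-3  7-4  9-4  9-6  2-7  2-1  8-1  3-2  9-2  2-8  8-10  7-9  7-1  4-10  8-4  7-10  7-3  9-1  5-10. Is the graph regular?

Yes

Degrees: 1:8, 2:8, 3:8, 4:8, 5:8, 6:8, 7:8, 8:8, 9:8, 10:8
Every vertex has degree 8, so the graph is 8-regular.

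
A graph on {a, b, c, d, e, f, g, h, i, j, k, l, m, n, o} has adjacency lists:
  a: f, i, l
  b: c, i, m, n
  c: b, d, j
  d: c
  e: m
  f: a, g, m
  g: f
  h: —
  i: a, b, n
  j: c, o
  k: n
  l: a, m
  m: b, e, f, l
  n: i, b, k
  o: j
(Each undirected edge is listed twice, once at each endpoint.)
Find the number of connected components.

Component: {h}
Component: {a, b, c, d, e, f, g, i, j, k, l, m, n, o}

2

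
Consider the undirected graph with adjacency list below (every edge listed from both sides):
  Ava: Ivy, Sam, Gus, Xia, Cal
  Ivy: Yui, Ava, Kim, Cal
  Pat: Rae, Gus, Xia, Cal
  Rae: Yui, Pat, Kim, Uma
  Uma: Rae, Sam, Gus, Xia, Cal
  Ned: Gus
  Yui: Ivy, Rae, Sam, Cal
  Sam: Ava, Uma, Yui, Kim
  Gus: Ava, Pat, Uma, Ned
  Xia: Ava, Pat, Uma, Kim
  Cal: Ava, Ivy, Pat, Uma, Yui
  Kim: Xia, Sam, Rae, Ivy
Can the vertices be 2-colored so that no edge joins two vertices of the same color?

No

The cycle Ivy-Yui-Cal-Ivy has length 3, which is odd, so the graph is not bipartite.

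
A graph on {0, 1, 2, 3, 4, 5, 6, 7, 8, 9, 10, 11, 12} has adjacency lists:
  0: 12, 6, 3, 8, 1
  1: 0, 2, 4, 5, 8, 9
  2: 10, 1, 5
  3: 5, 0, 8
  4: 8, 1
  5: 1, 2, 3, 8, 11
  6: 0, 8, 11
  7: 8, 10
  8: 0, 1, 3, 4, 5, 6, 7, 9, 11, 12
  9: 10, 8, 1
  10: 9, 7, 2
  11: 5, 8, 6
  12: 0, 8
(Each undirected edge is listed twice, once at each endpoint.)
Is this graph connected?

A breadth-first search from 0 visits 0, 3, 6, 8, 1, 12, 5, 11, 4, 9, 7, 2, 10 — all 13 vertices — so the graph is connected.

Yes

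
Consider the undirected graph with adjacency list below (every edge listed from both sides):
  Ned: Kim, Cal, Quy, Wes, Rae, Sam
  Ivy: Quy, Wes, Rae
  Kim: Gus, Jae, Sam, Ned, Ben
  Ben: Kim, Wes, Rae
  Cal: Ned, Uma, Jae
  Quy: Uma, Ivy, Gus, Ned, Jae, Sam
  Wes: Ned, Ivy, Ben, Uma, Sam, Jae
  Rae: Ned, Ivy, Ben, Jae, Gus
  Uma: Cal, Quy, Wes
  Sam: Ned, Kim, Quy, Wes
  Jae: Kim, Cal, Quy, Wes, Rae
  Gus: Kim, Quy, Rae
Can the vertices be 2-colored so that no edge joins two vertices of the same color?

No

The cycle Sam-Ned-Kim-Sam has length 3, which is odd, so the graph is not bipartite.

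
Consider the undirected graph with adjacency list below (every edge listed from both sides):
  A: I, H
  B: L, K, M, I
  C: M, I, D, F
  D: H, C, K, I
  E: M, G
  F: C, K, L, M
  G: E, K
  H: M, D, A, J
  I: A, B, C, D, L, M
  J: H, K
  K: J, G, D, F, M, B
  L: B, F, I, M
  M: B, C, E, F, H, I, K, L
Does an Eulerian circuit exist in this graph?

Degrees: A:2, B:4, C:4, D:4, E:2, F:4, G:2, H:4, I:6, J:2, K:6, L:4, M:8
Every vertex has even degree and the edges form a single connected piece, so an Eulerian circuit exists.

Yes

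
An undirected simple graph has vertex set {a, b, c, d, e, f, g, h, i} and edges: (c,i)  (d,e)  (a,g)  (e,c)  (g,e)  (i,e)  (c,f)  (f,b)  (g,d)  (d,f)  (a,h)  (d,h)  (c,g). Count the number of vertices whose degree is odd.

Degrees: a:2, b:1, c:4, d:4, e:4, f:3, g:4, h:2, i:2
Odd-degree vertices: b, f.

2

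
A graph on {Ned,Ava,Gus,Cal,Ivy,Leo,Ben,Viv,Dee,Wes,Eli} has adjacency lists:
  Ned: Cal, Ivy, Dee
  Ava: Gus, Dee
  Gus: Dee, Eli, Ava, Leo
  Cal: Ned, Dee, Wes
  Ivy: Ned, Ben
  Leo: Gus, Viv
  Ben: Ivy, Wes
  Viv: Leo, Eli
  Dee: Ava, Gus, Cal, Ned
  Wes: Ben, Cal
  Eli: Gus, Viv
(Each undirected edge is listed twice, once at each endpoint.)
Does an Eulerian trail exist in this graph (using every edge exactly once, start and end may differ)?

Degrees: Ned:3, Ava:2, Gus:4, Cal:3, Ivy:2, Leo:2, Ben:2, Viv:2, Dee:4, Wes:2, Eli:2
Odd-degree vertices: Ned, Cal (2 total).
The non-isolated vertices are connected and exactly 2 have odd degree, so an Eulerian trail exists (from Ned to Cal).

Yes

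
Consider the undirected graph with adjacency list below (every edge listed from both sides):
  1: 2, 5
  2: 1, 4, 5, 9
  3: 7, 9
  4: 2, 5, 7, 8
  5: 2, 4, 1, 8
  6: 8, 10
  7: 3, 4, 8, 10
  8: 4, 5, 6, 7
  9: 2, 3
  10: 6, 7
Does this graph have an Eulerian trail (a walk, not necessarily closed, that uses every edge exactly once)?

Degrees: 1:2, 2:4, 3:2, 4:4, 5:4, 6:2, 7:4, 8:4, 9:2, 10:2
Odd-degree vertices: none (0 total).
The non-isolated vertices are connected and exactly 0 have odd degree, so an Eulerian trail exists.

Yes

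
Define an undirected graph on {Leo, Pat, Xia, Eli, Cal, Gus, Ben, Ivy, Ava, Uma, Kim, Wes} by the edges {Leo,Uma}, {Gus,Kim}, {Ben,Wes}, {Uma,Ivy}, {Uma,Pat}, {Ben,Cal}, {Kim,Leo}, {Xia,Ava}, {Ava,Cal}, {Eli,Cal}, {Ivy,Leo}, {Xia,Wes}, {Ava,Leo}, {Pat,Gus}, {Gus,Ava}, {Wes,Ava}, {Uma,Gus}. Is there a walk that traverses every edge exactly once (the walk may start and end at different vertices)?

Degrees: Leo:4, Pat:2, Xia:2, Eli:1, Cal:3, Gus:4, Ben:2, Ivy:2, Ava:5, Uma:4, Kim:2, Wes:3
Odd-degree vertices: Eli, Cal, Ava, Wes (4 total).
An Eulerian trail requires 0 or 2 odd-degree vertices; here there are 4.

No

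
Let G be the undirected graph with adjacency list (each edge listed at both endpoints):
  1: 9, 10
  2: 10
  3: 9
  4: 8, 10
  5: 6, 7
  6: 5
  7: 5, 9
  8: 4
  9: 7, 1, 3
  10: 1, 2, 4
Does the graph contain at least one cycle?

|V| = 10, |E| = 9, number of components = 1.
A forest on 10 vertices with 1 component has exactly 9 edges, which matches — so no cycle.

No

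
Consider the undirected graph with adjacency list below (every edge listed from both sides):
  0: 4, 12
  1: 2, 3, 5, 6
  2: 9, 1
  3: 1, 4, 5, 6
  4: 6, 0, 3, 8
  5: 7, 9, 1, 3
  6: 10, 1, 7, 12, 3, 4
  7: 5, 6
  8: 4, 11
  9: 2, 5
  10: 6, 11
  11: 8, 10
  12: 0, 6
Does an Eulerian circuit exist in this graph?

Yes

Degrees: 0:2, 1:4, 2:2, 3:4, 4:4, 5:4, 6:6, 7:2, 8:2, 9:2, 10:2, 11:2, 12:2
Every vertex has even degree and the edges form a single connected piece, so an Eulerian circuit exists.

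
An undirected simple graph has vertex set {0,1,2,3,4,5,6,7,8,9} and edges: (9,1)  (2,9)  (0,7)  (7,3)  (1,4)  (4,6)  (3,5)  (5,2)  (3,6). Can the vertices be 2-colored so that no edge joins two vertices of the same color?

The cycle 2-5-3-6-4-1-9-2 has length 7, which is odd, so the graph is not bipartite.

No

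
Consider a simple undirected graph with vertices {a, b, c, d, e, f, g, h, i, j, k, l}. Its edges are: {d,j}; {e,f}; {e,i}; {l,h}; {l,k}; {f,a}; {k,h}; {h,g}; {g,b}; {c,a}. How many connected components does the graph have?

Component: {d, j}
Component: {a, c, e, f, i}
Component: {b, g, h, k, l}

3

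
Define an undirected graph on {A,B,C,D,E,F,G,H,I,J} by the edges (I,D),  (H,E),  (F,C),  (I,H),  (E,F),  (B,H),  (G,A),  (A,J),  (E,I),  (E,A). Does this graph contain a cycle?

The graph has 10 vertices, 10 edges, and 1 connected component.
Since 10 > 10 - 1, a cycle must exist; for instance E-I-H-E.

Yes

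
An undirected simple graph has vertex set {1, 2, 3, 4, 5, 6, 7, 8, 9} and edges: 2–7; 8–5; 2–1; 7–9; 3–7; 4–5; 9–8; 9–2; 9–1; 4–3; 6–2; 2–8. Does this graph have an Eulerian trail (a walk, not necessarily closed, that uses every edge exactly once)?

No

Degrees: 1:2, 2:5, 3:2, 4:2, 5:2, 6:1, 7:3, 8:3, 9:4
Odd-degree vertices: 2, 6, 7, 8 (4 total).
An Eulerian trail requires 0 or 2 odd-degree vertices; here there are 4.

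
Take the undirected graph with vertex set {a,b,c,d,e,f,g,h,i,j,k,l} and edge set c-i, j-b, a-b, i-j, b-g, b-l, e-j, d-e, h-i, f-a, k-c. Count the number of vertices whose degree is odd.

8

Degrees: a:2, b:4, c:2, d:1, e:2, f:1, g:1, h:1, i:3, j:3, k:1, l:1
Odd-degree vertices: d, f, g, h, i, j, k, l.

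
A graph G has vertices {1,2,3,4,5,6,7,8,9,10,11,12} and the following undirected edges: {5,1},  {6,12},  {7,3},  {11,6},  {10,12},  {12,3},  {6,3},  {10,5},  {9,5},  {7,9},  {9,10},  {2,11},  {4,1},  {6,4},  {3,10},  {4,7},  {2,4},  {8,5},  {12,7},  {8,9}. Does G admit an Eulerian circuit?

Yes

Degrees: 1:2, 2:2, 3:4, 4:4, 5:4, 6:4, 7:4, 8:2, 9:4, 10:4, 11:2, 12:4
All degrees are even and the non-isolated vertices are connected — an Eulerian circuit exists.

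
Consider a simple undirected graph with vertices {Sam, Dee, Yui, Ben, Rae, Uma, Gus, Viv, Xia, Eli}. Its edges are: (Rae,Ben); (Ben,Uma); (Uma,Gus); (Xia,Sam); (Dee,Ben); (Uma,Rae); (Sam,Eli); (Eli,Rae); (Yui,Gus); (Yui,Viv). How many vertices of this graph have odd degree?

Degrees: Sam:2, Dee:1, Yui:2, Ben:3, Rae:3, Uma:3, Gus:2, Viv:1, Xia:1, Eli:2
Odd-degree vertices: Dee, Ben, Rae, Uma, Viv, Xia.

6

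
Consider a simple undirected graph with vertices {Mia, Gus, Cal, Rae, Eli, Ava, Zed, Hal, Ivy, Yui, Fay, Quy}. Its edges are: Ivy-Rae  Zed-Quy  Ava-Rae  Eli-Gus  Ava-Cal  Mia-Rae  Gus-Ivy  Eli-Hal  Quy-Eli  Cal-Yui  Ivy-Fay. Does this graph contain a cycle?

No

The graph has 12 vertices, 11 edges, and 1 connected component.
Since 11 = 12 - 1, the graph is a forest and contains no cycle.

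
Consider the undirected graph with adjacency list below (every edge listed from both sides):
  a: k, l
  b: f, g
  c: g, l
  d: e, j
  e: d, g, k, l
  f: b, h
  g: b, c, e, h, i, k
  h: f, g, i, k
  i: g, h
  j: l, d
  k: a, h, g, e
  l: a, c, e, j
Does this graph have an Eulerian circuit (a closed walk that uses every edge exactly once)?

Yes

Degrees: a:2, b:2, c:2, d:2, e:4, f:2, g:6, h:4, i:2, j:2, k:4, l:4
All degrees are even and the non-isolated vertices are connected — an Eulerian circuit exists.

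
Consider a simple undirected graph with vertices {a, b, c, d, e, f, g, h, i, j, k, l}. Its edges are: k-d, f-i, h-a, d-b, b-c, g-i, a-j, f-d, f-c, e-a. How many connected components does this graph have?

3

Component: {l}
Component: {a, e, h, j}
Component: {b, c, d, f, g, i, k}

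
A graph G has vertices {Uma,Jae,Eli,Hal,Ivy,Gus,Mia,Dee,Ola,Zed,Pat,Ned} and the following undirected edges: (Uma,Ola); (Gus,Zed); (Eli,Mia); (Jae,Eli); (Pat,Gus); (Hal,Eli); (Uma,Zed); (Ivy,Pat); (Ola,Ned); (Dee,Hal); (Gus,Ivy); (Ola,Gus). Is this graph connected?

No

Component: {Jae, Eli, Hal, Mia, Dee}
Component: {Uma, Ivy, Gus, Ola, Zed, Pat, Ned}
There are 2 separate components, so the graph is not connected.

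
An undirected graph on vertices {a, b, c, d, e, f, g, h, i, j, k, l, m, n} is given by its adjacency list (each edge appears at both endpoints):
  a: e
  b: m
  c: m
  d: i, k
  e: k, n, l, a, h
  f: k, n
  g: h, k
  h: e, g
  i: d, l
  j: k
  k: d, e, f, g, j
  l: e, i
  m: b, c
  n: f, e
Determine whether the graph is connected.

No

Component: {b, c, m}
Component: {a, d, e, f, g, h, i, j, k, l, n}
There are 2 separate components, so the graph is not connected.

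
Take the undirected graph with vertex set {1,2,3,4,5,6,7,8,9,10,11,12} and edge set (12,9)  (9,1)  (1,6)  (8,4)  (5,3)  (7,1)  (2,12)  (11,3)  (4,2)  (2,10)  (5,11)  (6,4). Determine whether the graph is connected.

Component: {3, 5, 11}
Component: {1, 2, 4, 6, 7, 8, 9, 10, 12}
There are 2 separate components, so the graph is not connected.

No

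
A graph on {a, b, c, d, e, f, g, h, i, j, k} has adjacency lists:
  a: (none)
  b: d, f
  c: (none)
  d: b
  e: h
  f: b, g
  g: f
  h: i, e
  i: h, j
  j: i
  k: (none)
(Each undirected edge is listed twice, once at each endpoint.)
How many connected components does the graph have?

5

Component: {a}
Component: {c}
Component: {k}
Component: {b, d, f, g}
Component: {e, h, i, j}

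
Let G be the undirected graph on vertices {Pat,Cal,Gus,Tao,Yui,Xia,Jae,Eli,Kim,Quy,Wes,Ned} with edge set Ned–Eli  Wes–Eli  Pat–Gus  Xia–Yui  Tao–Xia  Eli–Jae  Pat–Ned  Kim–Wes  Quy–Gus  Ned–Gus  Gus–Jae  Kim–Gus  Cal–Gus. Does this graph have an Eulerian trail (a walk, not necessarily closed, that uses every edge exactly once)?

Degrees: Pat:2, Cal:1, Gus:6, Tao:1, Yui:1, Xia:2, Jae:2, Eli:3, Kim:2, Quy:1, Wes:2, Ned:3
Odd-degree vertices: Cal, Tao, Yui, Eli, Quy, Ned (6 total).
With 6 odd-degree vertices (more than two), no single trail can use every edge.

No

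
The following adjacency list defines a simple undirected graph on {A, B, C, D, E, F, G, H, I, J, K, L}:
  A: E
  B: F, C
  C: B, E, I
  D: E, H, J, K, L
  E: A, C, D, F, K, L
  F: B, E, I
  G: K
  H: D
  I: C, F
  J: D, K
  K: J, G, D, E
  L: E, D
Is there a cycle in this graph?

Yes

|V| = 12, |E| = 16, number of components = 1.
One cycle is E-K-J-D-E.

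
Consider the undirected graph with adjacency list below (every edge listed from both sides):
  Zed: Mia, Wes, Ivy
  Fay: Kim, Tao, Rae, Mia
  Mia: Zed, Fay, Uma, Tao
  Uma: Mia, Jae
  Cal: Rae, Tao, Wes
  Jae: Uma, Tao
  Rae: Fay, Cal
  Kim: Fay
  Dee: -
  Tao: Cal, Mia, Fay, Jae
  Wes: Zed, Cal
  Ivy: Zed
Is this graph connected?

No

Component: {Dee}
Component: {Zed, Fay, Mia, Uma, Cal, Jae, Rae, Kim, Tao, Wes, Ivy}
No edge joins these 2 groups, so the graph is disconnected.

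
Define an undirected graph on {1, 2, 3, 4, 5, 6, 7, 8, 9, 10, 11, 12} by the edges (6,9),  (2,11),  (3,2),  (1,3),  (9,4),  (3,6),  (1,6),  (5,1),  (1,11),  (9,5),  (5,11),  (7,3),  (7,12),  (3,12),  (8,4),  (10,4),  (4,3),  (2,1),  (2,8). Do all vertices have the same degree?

No

Degrees: 1:5, 2:4, 3:6, 4:4, 5:3, 6:3, 7:2, 8:2, 9:3, 10:1, 11:3, 12:2
Vertex 10 has degree 1 while 3 has degree 6, so the graph is not regular.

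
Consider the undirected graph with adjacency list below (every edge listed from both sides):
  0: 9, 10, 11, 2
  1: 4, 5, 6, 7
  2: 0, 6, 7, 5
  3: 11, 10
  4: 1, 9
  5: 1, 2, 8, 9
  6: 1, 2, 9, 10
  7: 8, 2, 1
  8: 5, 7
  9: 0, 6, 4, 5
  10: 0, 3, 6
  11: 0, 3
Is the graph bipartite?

Color {1, 2, 8, 9, 10, 11} black and {0, 3, 4, 5, 6, 7} white. No edge joins two same-colored vertices, so the graph is bipartite.

Yes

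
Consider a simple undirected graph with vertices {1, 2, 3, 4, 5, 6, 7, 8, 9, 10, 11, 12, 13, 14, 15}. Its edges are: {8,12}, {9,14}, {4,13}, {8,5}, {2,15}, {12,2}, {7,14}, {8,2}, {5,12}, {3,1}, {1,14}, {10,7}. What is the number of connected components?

Component: {6}
Component: {11}
Component: {4, 13}
Component: {2, 5, 8, 12, 15}
Component: {1, 3, 7, 9, 10, 14}

5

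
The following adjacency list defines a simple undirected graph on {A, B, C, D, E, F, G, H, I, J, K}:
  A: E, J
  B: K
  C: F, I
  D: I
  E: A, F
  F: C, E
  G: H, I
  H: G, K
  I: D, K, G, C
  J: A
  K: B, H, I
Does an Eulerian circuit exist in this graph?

No

Degrees: A:2, B:1, C:2, D:1, E:2, F:2, G:2, H:2, I:4, J:1, K:3
B, D, J, K have odd degree; an Eulerian circuit needs every degree to be even, so none exists.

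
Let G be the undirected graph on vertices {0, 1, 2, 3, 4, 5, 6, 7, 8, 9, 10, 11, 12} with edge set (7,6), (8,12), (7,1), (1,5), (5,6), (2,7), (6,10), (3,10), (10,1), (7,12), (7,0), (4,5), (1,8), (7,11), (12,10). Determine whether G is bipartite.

Color {5, 7, 8, 9, 10} black and {0, 1, 2, 3, 4, 6, 11, 12} white. No edge joins two same-colored vertices, so the graph is bipartite.

Yes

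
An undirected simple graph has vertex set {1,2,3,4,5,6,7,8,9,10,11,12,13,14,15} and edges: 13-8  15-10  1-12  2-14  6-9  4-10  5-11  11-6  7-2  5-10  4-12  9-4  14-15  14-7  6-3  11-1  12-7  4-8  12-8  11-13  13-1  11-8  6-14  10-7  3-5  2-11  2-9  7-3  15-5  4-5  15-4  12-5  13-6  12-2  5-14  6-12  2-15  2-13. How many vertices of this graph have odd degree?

10

Degrees: 1:3, 2:7, 3:3, 4:6, 5:7, 6:6, 7:5, 8:4, 9:3, 10:4, 11:6, 12:7, 13:5, 14:5, 15:5
Odd-degree vertices: 1, 2, 3, 5, 7, 9, 12, 13, 14, 15.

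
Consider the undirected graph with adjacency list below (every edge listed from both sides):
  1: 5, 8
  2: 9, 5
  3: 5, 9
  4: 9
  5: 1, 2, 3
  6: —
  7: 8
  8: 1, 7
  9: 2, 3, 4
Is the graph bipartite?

A valid 2-coloring puts {5, 6, 8, 9} on one side and {1, 2, 3, 4, 7} on the other; every edge crosses between the two sides.

Yes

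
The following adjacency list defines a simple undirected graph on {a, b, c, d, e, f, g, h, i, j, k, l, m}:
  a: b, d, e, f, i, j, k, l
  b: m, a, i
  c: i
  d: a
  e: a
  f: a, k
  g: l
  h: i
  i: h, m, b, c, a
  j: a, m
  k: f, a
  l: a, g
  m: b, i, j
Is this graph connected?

Starting from a and exploring outward reaches every vertex (a, i, l, b, f, j, d, k, e, c, m, h, g); the graph is connected.

Yes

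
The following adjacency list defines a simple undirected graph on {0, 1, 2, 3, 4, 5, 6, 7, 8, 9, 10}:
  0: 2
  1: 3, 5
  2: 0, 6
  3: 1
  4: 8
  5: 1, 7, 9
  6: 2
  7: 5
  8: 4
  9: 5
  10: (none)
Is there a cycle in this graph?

The graph has 11 vertices, 7 edges, and 4 connected components.
A forest on 11 vertices with 4 components has exactly 7 edges, which matches — so no cycle.

No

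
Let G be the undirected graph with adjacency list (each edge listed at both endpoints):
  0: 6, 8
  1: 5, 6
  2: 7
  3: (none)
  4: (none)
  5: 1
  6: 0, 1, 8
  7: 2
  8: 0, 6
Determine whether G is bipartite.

No

6-0-8-6 is an odd cycle (length 3), and a bipartite graph can contain only even cycles.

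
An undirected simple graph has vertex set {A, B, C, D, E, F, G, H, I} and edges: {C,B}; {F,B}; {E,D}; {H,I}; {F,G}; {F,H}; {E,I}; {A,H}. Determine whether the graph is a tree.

The graph has 9 vertices and 8 edges.
It is connected with exactly 8 edges, hence acyclic — it is a tree.

Yes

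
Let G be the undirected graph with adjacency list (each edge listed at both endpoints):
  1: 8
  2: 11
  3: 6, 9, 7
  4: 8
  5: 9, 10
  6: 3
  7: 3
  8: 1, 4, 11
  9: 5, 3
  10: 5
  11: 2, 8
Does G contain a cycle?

The graph has 11 vertices, 9 edges, and 2 connected components.
A forest on 11 vertices with 2 components has exactly 9 edges, which matches — so no cycle.

No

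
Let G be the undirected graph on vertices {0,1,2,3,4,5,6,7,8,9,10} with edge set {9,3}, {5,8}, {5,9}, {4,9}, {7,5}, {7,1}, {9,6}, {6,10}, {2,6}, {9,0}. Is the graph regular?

Degrees: 0:1, 1:1, 2:1, 3:1, 4:1, 5:3, 6:3, 7:2, 8:1, 9:5, 10:1
Degrees are not all equal (e.g. deg(0)=1 but deg(9)=5); not regular.

No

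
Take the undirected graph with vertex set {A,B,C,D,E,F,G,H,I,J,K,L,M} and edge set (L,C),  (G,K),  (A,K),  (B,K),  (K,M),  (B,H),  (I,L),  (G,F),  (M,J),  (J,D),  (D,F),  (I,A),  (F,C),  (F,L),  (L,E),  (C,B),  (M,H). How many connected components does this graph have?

1

Component: {A, B, C, D, E, F, G, H, I, J, K, L, M}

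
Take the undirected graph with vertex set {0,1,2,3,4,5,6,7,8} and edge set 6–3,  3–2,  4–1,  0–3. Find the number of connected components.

5

Component: {5}
Component: {7}
Component: {8}
Component: {1, 4}
Component: {0, 2, 3, 6}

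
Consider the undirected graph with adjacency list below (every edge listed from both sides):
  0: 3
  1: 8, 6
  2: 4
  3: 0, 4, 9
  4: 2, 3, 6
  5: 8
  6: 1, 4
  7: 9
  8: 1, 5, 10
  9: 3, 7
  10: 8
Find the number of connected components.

1

Component: {0, 1, 2, 3, 4, 5, 6, 7, 8, 9, 10}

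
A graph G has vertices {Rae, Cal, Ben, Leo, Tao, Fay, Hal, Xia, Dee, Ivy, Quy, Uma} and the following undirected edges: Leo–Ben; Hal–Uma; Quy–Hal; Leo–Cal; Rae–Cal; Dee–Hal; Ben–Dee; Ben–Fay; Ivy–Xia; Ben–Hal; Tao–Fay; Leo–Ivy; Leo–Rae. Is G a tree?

No

|V| = 12, |E| = 13.
Connected but with 13 > 11 edges, so it has a cycle and is not a tree.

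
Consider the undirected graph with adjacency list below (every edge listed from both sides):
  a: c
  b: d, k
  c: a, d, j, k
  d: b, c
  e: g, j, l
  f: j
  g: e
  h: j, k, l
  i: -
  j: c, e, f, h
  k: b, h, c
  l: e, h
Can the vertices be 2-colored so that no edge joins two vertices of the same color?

Yes

A valid 2-coloring puts {b, c, e, f, h, i} on one side and {a, d, g, j, k, l} on the other; every edge crosses between the two sides.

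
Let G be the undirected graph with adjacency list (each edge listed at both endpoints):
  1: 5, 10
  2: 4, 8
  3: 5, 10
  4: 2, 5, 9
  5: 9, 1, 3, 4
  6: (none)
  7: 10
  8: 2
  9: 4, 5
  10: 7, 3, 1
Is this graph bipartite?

No

The cycle 9-4-5-9 has length 3, which is odd, so the graph is not bipartite.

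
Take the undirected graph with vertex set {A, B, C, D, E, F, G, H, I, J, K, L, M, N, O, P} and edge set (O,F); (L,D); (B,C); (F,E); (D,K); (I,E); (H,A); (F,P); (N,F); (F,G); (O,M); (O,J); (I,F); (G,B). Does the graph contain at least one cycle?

The graph has 16 vertices, 14 edges, and 3 connected components.
One cycle is F-E-I-F.

Yes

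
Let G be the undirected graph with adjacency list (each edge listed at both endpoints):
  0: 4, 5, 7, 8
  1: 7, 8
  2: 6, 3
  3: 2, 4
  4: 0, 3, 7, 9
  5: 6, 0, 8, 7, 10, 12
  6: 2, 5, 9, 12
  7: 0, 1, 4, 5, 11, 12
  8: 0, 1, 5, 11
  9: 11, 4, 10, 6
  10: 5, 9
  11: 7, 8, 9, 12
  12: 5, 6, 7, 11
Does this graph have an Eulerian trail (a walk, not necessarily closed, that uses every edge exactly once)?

Degrees: 0:4, 1:2, 2:2, 3:2, 4:4, 5:6, 6:4, 7:6, 8:4, 9:4, 10:2, 11:4, 12:4
Odd-degree vertices: none (0 total).
With 0 odd-degree vertices and all edges in one connected piece, an Eulerian trail exists.

Yes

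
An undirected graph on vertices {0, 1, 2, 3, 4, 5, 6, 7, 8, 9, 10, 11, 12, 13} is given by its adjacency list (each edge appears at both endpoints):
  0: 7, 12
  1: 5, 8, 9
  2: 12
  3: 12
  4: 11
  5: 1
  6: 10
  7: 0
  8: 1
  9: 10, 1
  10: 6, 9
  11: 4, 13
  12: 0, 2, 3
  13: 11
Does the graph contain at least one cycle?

No

The graph has 14 vertices, 11 edges, and 3 connected components.
A forest on 14 vertices with 3 components has exactly 11 edges, which matches — so no cycle.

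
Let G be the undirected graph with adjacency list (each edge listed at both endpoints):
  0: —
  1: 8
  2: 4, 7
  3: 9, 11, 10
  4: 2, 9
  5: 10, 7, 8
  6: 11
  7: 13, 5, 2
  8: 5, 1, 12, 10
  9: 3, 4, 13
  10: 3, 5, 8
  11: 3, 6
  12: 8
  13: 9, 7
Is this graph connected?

Component: {0}
Component: {1, 2, 3, 4, 5, 6, 7, 8, 9, 10, 11, 12, 13}
There are 2 separate components, so the graph is not connected.

No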